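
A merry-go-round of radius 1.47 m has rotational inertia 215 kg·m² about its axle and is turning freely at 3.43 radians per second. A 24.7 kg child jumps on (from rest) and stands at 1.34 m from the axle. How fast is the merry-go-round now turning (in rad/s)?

The added mass arrives with no angular momentum about the axle, and any external torque about the axle is negligible, so the system's angular momentum is conserved.
Added inertia Σmr² = (24.7)(1.34)² = 44.35 kg·m²; I_f = 215.0 + 44.35 = 259.4 kg·m².
ω_f = I_p ω_i / I_f = (215.0)(3.43) / 259.4 = 2.843 rad/s.

ω_f ≈ 2.84 rad/s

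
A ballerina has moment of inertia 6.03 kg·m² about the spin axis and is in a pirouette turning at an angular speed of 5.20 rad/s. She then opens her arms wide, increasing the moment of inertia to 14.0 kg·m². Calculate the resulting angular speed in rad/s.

ω₂ ≈ 2.24 rad/s

No external torque acts about the spin axis, so angular momentum is conserved.
ω₂ = I₁ω₁ / I₂ = (6.030)(5.20 rad/s) / (14.00) = 2.240 rad/s.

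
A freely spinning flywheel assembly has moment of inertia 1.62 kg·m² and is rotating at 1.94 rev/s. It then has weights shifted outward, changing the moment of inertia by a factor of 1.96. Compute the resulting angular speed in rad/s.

ω₂ ≈ 6.22 rad/s

With no external torque about the axis, L is conserved: I₁ω₁ = I₂ω₂.
I₂ = 1.96 × 1.62 = 3.175 kg·m².
ω₂ = I₁ω₁ / I₂ = (1.620)(1.94 rev/s) / (3.175) = 0.9898 rev/s = 6.219 rad/s.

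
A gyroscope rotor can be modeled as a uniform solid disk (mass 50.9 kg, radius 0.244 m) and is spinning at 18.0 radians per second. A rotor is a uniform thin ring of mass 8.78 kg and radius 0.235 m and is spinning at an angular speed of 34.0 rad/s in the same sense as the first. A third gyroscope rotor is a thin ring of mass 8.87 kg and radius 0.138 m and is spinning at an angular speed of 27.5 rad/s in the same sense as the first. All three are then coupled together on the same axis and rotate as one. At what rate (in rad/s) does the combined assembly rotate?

|ω_f| ≈ 22.3 rad/s

No external torque acts about the common axis, so total angular momentum is conserved.
Moments of inertia: I_A = ½(50.9)(0.244)² = 1.515 kg·m²; I_B = (8.78)(0.235)² = 0.4849 kg·m²; I_C = (8.87)(0.138)² = 0.1689 kg·m².
Taking A's sense as positive: L = (1.515)(18.0) + (0.4849)(34.0) + (0.1689)(27.5) = 48.40 kg·m²·rad/s.
Combined I = 1.515 + 0.4849 + 0.1689 = 2.169 kg·m².
ω_f = L / I = 48.40 / 2.169 = 22.32 rad/s.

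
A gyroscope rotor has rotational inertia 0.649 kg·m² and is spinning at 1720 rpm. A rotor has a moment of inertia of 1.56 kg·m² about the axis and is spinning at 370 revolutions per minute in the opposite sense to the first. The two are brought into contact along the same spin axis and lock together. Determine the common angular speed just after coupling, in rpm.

|ω_f| ≈ 244 rpm

No external torque acts about the common axis, so total angular momentum is conserved.
Taking A's sense as positive: L = (0.6490)(1720) − (1.560)(370) = 539.1 kg·m²·rpm.
Combined I = 0.6490 + 1.560 = 2.209 kg·m².
ω_f = L / I = 539.1 / 2.209 = 244.0 rpm.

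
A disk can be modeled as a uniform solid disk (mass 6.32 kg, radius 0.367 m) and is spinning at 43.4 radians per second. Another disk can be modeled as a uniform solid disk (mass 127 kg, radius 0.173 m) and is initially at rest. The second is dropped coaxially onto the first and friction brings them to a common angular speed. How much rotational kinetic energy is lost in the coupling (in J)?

The coupling torques are internal; angular momentum about the shared axis is conserved.
Moments of inertia: I_A = ½(6.32)(0.367)² = 0.4256 kg·m²; I_B = ½(127)(0.173)² = 1.900 kg·m².
Taking A's sense as positive: L = (0.4256)(43.4) = 18.47 kg·m²·rad/s.
Combined I = 0.4256 + 1.900 = 2.326 kg·m².
ω_f = L / I = 18.47 / 2.326 = 7.941 rad/s.
KE_i = ½ΣIω² = 400.8 J; KE_f = ½(2.326)(7.941)² = 73.34 J.

ΔKE lost ≈ 327 J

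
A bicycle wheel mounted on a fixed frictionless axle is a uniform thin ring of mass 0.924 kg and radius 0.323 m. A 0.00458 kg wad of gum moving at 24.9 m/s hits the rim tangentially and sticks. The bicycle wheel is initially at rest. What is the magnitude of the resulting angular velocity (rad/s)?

|ω_f| ≈ 0.380 rad/s

The axle reaction passes through the axle and exerts no torque about it; angular momentum about the axle is conserved through the impact.
I_p = (0.924)(0.323)² = 0.09640 kg·m². Taking the sense of the wad of gum's angular momentum as positive, L_{wad} = m v R = (0.00458)(24.9)(0.323) = 0.03684 kg·m²/s.
L_i = 0 + 0.03684 = 0.03684 kg·m²/s.
After sticking, I_f = I_p + m R² = 0.09640 + (0.00458)(0.323)² = 0.09688 kg·m².
ω_f = L_i / I_f = 0.03684 / 0.09688 = 0.3802 rad/s.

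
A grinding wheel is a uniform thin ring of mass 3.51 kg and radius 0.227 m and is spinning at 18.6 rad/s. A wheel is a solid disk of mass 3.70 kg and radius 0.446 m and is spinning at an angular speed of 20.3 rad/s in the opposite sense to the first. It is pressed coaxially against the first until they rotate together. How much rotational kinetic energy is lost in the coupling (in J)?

The coupling torques are internal; angular momentum about the shared axis is conserved.
Moments of inertia: I_A = (3.51)(0.227)² = 0.1809 kg·m²; I_B = ½(3.70)(0.446)² = 0.3680 kg·m².
Taking A's sense as positive: L = (0.1809)(18.6) − (0.3680)(20.3) = -4.106 kg·m²·rad/s.
Combined I = 0.1809 + 0.3680 = 0.5489 kg·m².
ω_f = L / I = -4.106 / 0.5489 = -7.481 rad/s.
KE_i = ½ΣIω² = 107.1 J; KE_f = ½(0.5489)(7.481)² = 15.36 J.

ΔKE lost ≈ 91.8 J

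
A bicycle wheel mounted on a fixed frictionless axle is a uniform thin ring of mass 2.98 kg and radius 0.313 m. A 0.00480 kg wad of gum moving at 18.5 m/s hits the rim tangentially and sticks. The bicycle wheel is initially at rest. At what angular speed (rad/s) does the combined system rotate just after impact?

|ω_f| ≈ 0.0951 rad/s

The axle reaction passes through the axle and exerts no torque about it; angular momentum about the axle is conserved through the impact.
I_p = (2.98)(0.313)² = 0.2919 kg·m². Taking the sense of the wad of gum's angular momentum as positive, L_{wad} = m v R = (0.00480)(18.5)(0.313) = 0.02779 kg·m²/s.
L_i = 0 + 0.02779 = 0.02779 kg·m²/s.
After sticking, I_f = I_p + m R² = 0.2919 + (0.00480)(0.313)² = 0.2924 kg·m².
ω_f = L_i / I_f = 0.02779 / 0.2924 = 0.09505 rad/s.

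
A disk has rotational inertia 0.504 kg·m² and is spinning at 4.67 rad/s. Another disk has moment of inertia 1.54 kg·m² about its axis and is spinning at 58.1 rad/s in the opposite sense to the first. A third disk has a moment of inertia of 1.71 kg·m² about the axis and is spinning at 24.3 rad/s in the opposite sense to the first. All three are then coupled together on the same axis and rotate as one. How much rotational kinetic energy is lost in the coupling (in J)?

ΔKE lost ≈ 904 J

No external torque acts about the common axis, so total angular momentum is conserved.
Taking A's sense as positive: L = (0.5040)(4.67) − (1.540)(58.1) − (1.710)(24.3) = -128.7 kg·m²·rad/s.
Combined I = 0.5040 + 1.540 + 1.710 = 3.754 kg·m².
ω_f = L / I = -128.7 / 3.754 = -34.28 rad/s.
KE_i = ½ΣIω² = 3110 J; KE_f = ½(3.754)(34.28)² = 2205 J.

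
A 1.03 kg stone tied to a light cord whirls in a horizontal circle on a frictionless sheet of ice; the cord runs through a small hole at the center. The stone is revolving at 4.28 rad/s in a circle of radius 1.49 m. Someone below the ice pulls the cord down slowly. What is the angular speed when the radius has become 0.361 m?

ω₂ ≈ 72.9 rad/s

The constraining force is radial, so m r² ω about the center is conserved.
ω₂ = ω₁ (r₁/r₂)² = (4.28)(1.49/0.361)² = 72.91 rad/s.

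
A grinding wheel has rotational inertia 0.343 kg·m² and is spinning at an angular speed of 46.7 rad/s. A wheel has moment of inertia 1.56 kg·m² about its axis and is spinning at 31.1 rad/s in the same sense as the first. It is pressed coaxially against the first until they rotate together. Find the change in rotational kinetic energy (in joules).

ΔKE ≈ -34.2 J

The coupling torques are internal; angular momentum about the shared axis is conserved.
Taking A's sense as positive: L = (0.3430)(46.7) + (1.560)(31.1) = 64.53 kg·m²·rad/s.
Combined I = 0.3430 + 1.560 = 1.903 kg·m².
ω_f = L / I = 64.53 / 1.903 = 33.91 rad/s.
KE_i = ½ΣIω² = 1128 J; KE_f = ½(1.903)(33.91)² = 1094 J.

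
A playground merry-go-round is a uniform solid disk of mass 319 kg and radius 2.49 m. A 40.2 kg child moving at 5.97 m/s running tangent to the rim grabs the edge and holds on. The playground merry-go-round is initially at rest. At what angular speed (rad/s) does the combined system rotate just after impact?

The axle reaction passes through the axle and exerts no torque about it; angular momentum about the axle is conserved through the impact.
I_p = ½(319)(2.49)² = 988.9 kg·m². Taking the sense of the child's angular momentum as positive, L_{child} = m v R = (40.2)(5.97)(2.49) = 597.6 kg·m²/s.
L_i = 0 + 597.6 = 597.6 kg·m²/s.
After sticking, I_f = I_p + m R² = 988.9 + (40.2)(2.49)² = 1238 kg·m².
ω_f = L_i / I_f = 597.6 / 1238 = 0.4826 rad/s.

|ω_f| ≈ 0.483 rad/s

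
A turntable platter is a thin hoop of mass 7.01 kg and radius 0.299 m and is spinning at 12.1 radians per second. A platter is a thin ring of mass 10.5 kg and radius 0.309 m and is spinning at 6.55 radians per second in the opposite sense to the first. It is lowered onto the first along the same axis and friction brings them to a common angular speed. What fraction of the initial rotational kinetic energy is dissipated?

No external torque acts about the common axis, so total angular momentum is conserved.
Moments of inertia: I_A = (7.01)(0.299)² = 0.6267 kg·m²; I_B = (10.5)(0.309)² = 1.003 kg·m².
Taking A's sense as positive: L = (0.6267)(12.1) − (1.003)(6.55) = 1.016 kg·m²·rad/s.
Combined I = 0.6267 + 1.003 = 1.629 kg·m².
ω_f = L / I = 1.016 / 1.629 = 0.6238 rad/s.
KE_i = ½ΣIω² = 67.38 J; KE_f = ½(1.629)(0.6238)² = 0.3170 J.
Fraction dissipated = (KE_i − KE_f)/KE_i = 0.9953.

fraction ≈ 0.995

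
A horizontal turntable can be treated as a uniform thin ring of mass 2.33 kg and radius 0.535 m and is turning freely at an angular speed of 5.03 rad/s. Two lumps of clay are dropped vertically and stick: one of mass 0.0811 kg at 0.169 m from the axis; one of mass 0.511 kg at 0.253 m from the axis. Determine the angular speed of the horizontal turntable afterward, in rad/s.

No external torque acts about the axis; L_before = L_after.
I_p = (2.33)(0.535)² = 0.6669 kg·m².
Added inertia Σmr² = (0.0811)(0.169)² + (0.511)(0.253)² = 0.03502 kg·m²; I_f = 0.6669 + 0.03502 = 0.7019 kg·m².
ω_f = I_p ω_i / I_f = (0.6669)(5.03) / 0.7019 = 4.779 rad/s.

ω_f ≈ 4.78 rad/s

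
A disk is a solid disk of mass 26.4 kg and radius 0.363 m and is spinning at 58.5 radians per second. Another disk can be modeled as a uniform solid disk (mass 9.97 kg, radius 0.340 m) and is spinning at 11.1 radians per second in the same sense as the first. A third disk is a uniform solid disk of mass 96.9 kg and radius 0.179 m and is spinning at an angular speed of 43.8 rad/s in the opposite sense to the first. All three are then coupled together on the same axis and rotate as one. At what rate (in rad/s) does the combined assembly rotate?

The coupling torques are internal; angular momentum about the shared axis is conserved.
Moments of inertia: I_A = ½(26.4)(0.363)² = 1.739 kg·m²; I_B = ½(9.97)(0.340)² = 0.5763 kg·m²; I_C = ½(96.9)(0.179)² = 1.552 kg·m².
Taking A's sense as positive: L = (1.739)(58.5) + (0.5763)(11.1) − (1.552)(43.8) = 40.15 kg·m²·rad/s.
Combined I = 1.739 + 0.5763 + 1.552 = 3.868 kg·m².
ω_f = L / I = 40.15 / 3.868 = 10.38 rad/s.

|ω_f| ≈ 10.4 rad/s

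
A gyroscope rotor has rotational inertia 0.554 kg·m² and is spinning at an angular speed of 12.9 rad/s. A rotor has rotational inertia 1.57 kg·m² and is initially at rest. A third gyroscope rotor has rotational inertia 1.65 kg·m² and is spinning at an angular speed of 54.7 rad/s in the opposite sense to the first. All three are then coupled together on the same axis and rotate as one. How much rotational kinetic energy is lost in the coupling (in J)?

No external torque acts about the common axis, so total angular momentum is conserved.
Taking A's sense as positive: L = (0.5540)(12.9) − (1.650)(54.7) = -83.11 kg·m²·rad/s.
Combined I = 0.5540 + 1.570 + 1.650 = 3.774 kg·m².
ω_f = L / I = -83.11 / 3.774 = -22.02 rad/s.
KE_i = ½ΣIω² = 2515 J; KE_f = ½(3.774)(22.02)² = 915.1 J.

ΔKE lost ≈ 1600 J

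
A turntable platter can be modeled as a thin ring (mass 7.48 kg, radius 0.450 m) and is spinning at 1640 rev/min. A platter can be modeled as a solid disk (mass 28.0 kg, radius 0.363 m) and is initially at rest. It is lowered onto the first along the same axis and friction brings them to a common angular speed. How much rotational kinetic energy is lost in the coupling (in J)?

No external torque acts about the common axis, so total angular momentum is conserved.
Moments of inertia: I_A = (7.48)(0.450)² = 1.515 kg·m²; I_B = ½(28.0)(0.363)² = 1.845 kg·m².
Taking A's sense as positive: L = (1.515)(1640) = 2484 kg·m²·rpm.
Combined I = 1.515 + 1.845 = 3.359 kg·m².
ω_f = L / I = 2484 / 3.359 = 739.4 rpm.
KE_i = ½ΣIω² = 22340 J; KE_f = ½(3.359)(77.43)² = 10070 J.

ΔKE lost ≈ 12300 J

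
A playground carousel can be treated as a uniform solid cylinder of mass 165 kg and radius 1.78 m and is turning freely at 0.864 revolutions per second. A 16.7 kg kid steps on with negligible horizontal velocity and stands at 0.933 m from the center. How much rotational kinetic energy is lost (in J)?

No external torque acts about the center; L_before = L_after.
I_p = ½(165)(1.78)² = 261.4 kg·m².
Added inertia Σmr² = (16.7)(0.933)² = 14.54 kg·m²; I_f = 261.4 + 14.54 = 275.9 kg·m².
ω_f = I_p ω_i / I_f = (261.4)(0.864) / 275.9 = 0.8185 rev/s.
KE_i = ½(261.4)(5.429 rad/s)² = 3852 J; KE_f = ½(275.9)(5.143)² = 3649 J.

energy lost ≈ 203 J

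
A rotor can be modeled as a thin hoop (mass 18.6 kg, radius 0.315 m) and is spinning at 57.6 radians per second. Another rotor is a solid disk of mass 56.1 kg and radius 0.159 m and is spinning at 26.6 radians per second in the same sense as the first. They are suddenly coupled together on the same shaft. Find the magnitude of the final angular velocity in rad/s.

|ω_f| ≈ 49.0 rad/s

No external torque acts about the common axis, so total angular momentum is conserved.
Moments of inertia: I_A = (18.6)(0.315)² = 1.846 kg·m²; I_B = ½(56.1)(0.159)² = 0.7091 kg·m².
Taking A's sense as positive: L = (1.846)(57.6) + (0.7091)(26.6) = 125.2 kg·m²·rad/s.
Combined I = 1.846 + 0.7091 = 2.555 kg·m².
ω_f = L / I = 125.2 / 2.555 = 49.00 rad/s.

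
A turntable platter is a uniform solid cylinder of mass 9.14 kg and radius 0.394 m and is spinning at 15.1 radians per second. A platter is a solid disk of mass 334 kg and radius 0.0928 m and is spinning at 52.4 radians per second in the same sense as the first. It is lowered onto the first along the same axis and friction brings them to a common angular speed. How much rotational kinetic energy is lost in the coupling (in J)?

ΔKE lost ≈ 330 J

The coupling torques are internal; angular momentum about the shared axis is conserved.
Moments of inertia: I_A = ½(9.14)(0.394)² = 0.7094 kg·m²; I_B = ½(334)(0.0928)² = 1.438 kg·m².
Taking A's sense as positive: L = (0.7094)(15.1) + (1.438)(52.4) = 86.07 kg·m²·rad/s.
Combined I = 0.7094 + 1.438 = 2.148 kg·m².
ω_f = L / I = 86.07 / 2.148 = 40.08 rad/s.
KE_i = ½ΣIω² = 2055 J; KE_f = ½(2.148)(40.08)² = 1725 J.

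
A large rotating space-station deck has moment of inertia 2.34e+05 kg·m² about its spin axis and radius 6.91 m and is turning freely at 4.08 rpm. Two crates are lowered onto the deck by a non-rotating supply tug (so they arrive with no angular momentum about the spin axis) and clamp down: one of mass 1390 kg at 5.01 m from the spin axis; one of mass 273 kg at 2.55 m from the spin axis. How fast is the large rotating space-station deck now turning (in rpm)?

The added mass arrives with no angular momentum about the spin axis, and any external torque about the spin axis is negligible, so the system's angular momentum is conserved.
Added inertia Σmr² = (1390)(5.01)² + (273)(2.55)² = 36660 kg·m²; I_f = 2.340e+05 + 36660 = 2.707e+05 kg·m².
ω_f = I_p ω_i / I_f = (2.340e+05)(4.08) / 2.707e+05 = 3.527 rpm.

ω_f ≈ 3.53 rpm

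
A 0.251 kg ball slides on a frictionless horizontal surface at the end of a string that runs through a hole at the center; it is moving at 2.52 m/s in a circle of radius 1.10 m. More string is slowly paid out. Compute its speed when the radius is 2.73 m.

v₂ ≈ 1.02 m/s

The only horizontal force on the mass is along the cord (radial), so it exerts no torque about the hole and angular momentum m v r is conserved.
v₂ = v₁ r₁ / r₂ = (2.52)(1.10) / (2.73) = 1.015 m/s.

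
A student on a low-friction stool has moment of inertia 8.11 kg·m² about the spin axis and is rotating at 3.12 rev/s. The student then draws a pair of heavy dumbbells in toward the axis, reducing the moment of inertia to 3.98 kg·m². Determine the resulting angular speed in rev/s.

ω₂ ≈ 6.36 rev/s

Angular momentum about the spin axis is conserved since the torque about it is zero.
ω₂ = I₁ω₁ / I₂ = (8.110)(3.12 rev/s) / (3.980) = 6.358 rev/s.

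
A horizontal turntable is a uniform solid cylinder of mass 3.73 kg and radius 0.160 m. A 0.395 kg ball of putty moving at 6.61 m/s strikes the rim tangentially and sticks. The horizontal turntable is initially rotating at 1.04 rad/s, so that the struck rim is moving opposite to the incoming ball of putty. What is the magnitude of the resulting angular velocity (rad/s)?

|ω_f| ≈ 6.36 rad/s

The axle reaction passes through the axle and exerts no torque about it; angular momentum about the axle is conserved through the impact.
I_p = ½(3.73)(0.160)² = 0.04774 kg·m². Taking the sense of the ball of putty's angular momentum as positive, L_{ball} = m v R = (0.395)(6.61)(0.160) = 0.4178 kg·m²/s.
L_i = −I_p ω_p + m v R = −(0.04774)(1.04) + 0.4178 = 0.3681 kg·m²/s.
After sticking, I_f = I_p + m R² = 0.04774 + (0.395)(0.160)² = 0.05786 kg·m².
ω_f = L_i / I_f = 0.3681 / 0.05786 = 6.362 rad/s.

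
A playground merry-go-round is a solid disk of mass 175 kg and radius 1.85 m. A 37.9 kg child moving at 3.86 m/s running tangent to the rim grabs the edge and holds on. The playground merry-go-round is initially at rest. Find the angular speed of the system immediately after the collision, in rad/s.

|ω_f| ≈ 0.631 rad/s

About the axle the impulsive forces during the collision are internal, so angular momentum about that axis is conserved.
I_p = ½(175)(1.85)² = 299.5 kg·m². Taking the sense of the child's angular momentum as positive, L_{child} = m v R = (37.9)(3.86)(1.85) = 270.6 kg·m²/s.
L_i = 0 + 270.6 = 270.6 kg·m²/s.
After sticking, I_f = I_p + m R² = 299.5 + (37.9)(1.85)² = 429.2 kg·m².
ω_f = L_i / I_f = 270.6 / 429.2 = 0.6306 rad/s.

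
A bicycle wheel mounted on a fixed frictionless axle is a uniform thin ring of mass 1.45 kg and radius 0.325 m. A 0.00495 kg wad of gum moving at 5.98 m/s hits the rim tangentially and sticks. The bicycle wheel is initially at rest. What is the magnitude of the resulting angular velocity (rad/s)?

The axle reaction passes through the axle and exerts no torque about it; angular momentum about the axle is conserved through the impact.
I_p = (1.45)(0.325)² = 0.1532 kg·m². Taking the sense of the wad of gum's angular momentum as positive, L_{wad} = m v R = (0.00495)(5.98)(0.325) = 0.009620 kg·m²/s.
L_i = 0 + 0.009620 = 0.009620 kg·m²/s.
After sticking, I_f = I_p + m R² = 0.1532 + (0.00495)(0.325)² = 0.1537 kg·m².
ω_f = L_i / I_f = 0.009620 / 0.1537 = 0.06260 rad/s.

|ω_f| ≈ 0.0626 rad/s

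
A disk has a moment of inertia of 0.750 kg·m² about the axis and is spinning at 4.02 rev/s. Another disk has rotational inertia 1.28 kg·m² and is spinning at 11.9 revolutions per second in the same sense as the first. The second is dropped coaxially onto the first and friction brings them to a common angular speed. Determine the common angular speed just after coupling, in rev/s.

The coupling torques are internal; angular momentum about the shared axis is conserved.
Taking A's sense as positive: L = (0.7500)(4.02) + (1.280)(11.9) = 18.25 kg·m²·rev/s.
Combined I = 0.7500 + 1.280 = 2.030 kg·m².
ω_f = L / I = 18.25 / 2.030 = 8.989 rev/s.

|ω_f| ≈ 8.99 rev/s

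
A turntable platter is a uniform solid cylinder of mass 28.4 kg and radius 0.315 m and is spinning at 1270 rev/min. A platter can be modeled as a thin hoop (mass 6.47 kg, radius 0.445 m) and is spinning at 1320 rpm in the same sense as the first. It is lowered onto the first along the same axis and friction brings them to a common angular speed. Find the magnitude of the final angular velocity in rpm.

|ω_f| ≈ 1290 rpm

The coupling torques are internal; angular momentum about the shared axis is conserved.
Moments of inertia: I_A = ½(28.4)(0.315)² = 1.409 kg·m²; I_B = (6.47)(0.445)² = 1.281 kg·m².
Taking A's sense as positive: L = (1.409)(1270) + (1.281)(1320) = 3481 kg·m²·rpm.
Combined I = 1.409 + 1.281 = 2.690 kg·m².
ω_f = L / I = 3481 / 2.690 = 1294 rpm.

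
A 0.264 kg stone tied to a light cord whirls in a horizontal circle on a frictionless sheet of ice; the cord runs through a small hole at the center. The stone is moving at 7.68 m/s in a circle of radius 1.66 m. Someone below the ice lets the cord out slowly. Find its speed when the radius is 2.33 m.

v₂ ≈ 5.47 m/s

Central (radial) force ⇒ zero torque about the center ⇒ m v r is constant.
v₂ = v₁ r₁ / r₂ = (7.68)(1.66) / (2.33) = 5.472 m/s.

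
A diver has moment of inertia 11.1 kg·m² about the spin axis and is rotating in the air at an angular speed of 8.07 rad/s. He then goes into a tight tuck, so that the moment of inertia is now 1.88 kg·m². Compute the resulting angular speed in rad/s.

ω₂ ≈ 47.6 rad/s

No external torque acts about the spin axis, so angular momentum is conserved.
ω₂ = I₁ω₁ / I₂ = (11.10)(8.07 rad/s) / (1.880) = 47.65 rad/s.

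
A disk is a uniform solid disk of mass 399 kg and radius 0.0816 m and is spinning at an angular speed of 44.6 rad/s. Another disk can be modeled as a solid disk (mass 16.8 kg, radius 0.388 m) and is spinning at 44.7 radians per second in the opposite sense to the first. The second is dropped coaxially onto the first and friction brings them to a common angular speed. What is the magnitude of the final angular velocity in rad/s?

No external torque acts about the common axis, so total angular momentum is conserved.
Moments of inertia: I_A = ½(399)(0.0816)² = 1.328 kg·m²; I_B = ½(16.8)(0.388)² = 1.265 kg·m².
Taking A's sense as positive: L = (1.328)(44.6) − (1.265)(44.7) = 2.720 kg·m²·rad/s.
Combined I = 1.328 + 1.265 = 2.593 kg·m².
ω_f = L / I = 2.720 / 2.593 = 1.049 rad/s.

|ω_f| ≈ 1.05 rad/s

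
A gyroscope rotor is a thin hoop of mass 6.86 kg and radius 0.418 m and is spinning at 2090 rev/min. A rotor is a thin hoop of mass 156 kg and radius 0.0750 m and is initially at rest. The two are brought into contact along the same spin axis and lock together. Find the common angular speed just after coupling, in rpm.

|ω_f| ≈ 1210 rpm

The coupling torques are internal; angular momentum about the shared axis is conserved.
Moments of inertia: I_A = (6.86)(0.418)² = 1.199 kg·m²; I_B = (156)(0.0750)² = 0.8775 kg·m².
Taking A's sense as positive: L = (1.199)(2090) = 2505 kg·m²·rpm.
Combined I = 1.199 + 0.8775 = 2.076 kg·m².
ω_f = L / I = 2505 / 2.076 = 1207 rpm.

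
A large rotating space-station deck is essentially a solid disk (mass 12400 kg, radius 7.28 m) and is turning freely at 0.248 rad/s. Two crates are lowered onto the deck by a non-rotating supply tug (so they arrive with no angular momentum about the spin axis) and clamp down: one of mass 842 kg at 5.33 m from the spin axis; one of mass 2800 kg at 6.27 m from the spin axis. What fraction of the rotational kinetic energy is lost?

No external torque acts about the spin axis; L_before = L_after.
I_p = ½(12400)(7.28)² = 3.286e+05 kg·m².
Added inertia Σmr² = (842)(5.33)² + (2800)(6.27)² = 1.340e+05 kg·m²; I_f = 3.286e+05 + 1.340e+05 = 4.626e+05 kg·m².
ω_f = I_p ω_i / I_f = (3.286e+05)(0.248) / 4.626e+05 = 0.1762 rad/s.
KE_i = ½(3.286e+05)(0.2480 rad/s)² = 10100 J; KE_f = ½(4.626e+05)(0.1762)² = 7178 J.
Fraction lost = 0.2897.

fraction ≈ 0.290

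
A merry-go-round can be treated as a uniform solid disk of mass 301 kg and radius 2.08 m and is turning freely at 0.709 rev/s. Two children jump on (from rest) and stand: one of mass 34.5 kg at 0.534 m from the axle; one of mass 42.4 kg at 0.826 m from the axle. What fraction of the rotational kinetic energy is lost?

fraction ≈ 0.0562

The added mass arrives with no angular momentum about the axle, and any external torque about the axle is negligible, so the system's angular momentum is conserved.
I_p = ½(301)(2.08)² = 651.1 kg·m².
Added inertia Σmr² = (34.5)(0.534)² + (42.4)(0.826)² = 38.77 kg·m²; I_f = 651.1 + 38.77 = 689.9 kg·m².
ω_f = I_p ω_i / I_f = (651.1)(0.709) / 689.9 = 0.6692 rev/s.
KE_i = ½(651.1)(4.455 rad/s)² = 6461 J; KE_f = ½(689.9)(4.204)² = 6098 J.
Fraction lost = 0.05619.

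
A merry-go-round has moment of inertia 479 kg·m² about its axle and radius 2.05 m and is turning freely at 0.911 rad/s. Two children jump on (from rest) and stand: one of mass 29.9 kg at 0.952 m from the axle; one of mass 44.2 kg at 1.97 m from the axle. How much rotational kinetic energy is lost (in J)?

No external torque acts about the axle; L_before = L_after.
Added inertia Σmr² = (29.9)(0.952)² + (44.2)(1.97)² = 198.6 kg·m²; I_f = 479.0 + 198.6 = 677.6 kg·m².
ω_f = I_p ω_i / I_f = (479.0)(0.911) / 677.6 = 0.6440 rad/s.
KE_i = ½(479.0)(0.9110 rad/s)² = 198.8 J; KE_f = ½(677.6)(0.6440)² = 140.5 J.

energy lost ≈ 58.3 J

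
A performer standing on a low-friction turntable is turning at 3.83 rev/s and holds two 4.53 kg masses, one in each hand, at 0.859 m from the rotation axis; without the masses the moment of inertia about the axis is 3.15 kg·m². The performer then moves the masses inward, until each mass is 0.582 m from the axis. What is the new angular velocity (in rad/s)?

ω₂ ≈ 38.1 rad/s

Angular momentum about the spin axis is conserved since the torque about it is zero.
I₁ = 3.15 + 2(4.53)(0.859)² = 9.835 kg·m²; I₂ = 3.15 + 2(4.53)(0.582)² = 6.219 kg·m².
ω₂ = I₁ω₁ / I₂ = (9.835)(3.83 rev/s) / (6.219) = 6.057 rev/s = 38.06 rad/s.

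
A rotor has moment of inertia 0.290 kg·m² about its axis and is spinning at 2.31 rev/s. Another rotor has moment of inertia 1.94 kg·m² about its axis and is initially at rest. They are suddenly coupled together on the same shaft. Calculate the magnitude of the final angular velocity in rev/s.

The coupling torques are internal; angular momentum about the shared axis is conserved.
Taking A's sense as positive: L = (0.2900)(2.31) = 0.6699 kg·m²·rev/s.
Combined I = 0.2900 + 1.940 = 2.230 kg·m².
ω_f = L / I = 0.6699 / 2.230 = 0.3004 rev/s.

|ω_f| ≈ 0.300 rev/s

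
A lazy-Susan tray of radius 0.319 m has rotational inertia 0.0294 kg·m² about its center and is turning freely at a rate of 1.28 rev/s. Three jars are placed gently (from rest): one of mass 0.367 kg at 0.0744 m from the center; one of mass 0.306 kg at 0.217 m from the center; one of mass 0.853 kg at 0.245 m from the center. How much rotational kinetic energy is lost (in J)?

energy lost ≈ 0.663 J

No external torque acts about the center; L_before = L_after.
Added inertia Σmr² = (0.367)(0.0744)² + (0.306)(0.217)² + (0.853)(0.245)² = 0.06764 kg·m²; I_f = 0.02940 + 0.06764 = 0.09704 kg·m².
ω_f = I_p ω_i / I_f = (0.02940)(1.28) / 0.09704 = 0.3878 rev/s.
KE_i = ½(0.02940)(8.042 rad/s)² = 0.9508 J; KE_f = ½(0.09704)(2.437)² = 0.2881 J.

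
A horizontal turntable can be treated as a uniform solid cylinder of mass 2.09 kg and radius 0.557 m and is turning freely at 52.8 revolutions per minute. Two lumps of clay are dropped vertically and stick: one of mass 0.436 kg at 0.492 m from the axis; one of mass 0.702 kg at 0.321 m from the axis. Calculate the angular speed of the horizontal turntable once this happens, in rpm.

ω_f ≈ 34.1 rpm

The added mass arrives with no angular momentum about the axis, and any external torque about the axis is negligible, so the system's angular momentum is conserved.
I_p = ½(2.09)(0.557)² = 0.3242 kg·m².
Added inertia Σmr² = (0.436)(0.492)² + (0.702)(0.321)² = 0.1779 kg·m²; I_f = 0.3242 + 0.1779 = 0.5021 kg·m².
ω_f = I_p ω_i / I_f = (0.3242)(52.8) / 0.5021 = 34.09 rpm.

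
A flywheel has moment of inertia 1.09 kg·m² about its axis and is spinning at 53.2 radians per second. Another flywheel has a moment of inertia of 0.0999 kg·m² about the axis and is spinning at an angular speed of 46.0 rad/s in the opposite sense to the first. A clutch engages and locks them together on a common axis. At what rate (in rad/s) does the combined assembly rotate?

No external torque acts about the common axis, so total angular momentum is conserved.
Taking A's sense as positive: L = (1.090)(53.2) − (0.09990)(46.0) = 53.39 kg·m²·rad/s.
Combined I = 1.090 + 0.09990 = 1.190 kg·m².
ω_f = L / I = 53.39 / 1.190 = 44.87 rad/s.

|ω_f| ≈ 44.9 rad/s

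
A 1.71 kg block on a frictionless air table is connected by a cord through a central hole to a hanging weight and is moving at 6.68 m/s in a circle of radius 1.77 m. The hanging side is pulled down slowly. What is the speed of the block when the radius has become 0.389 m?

v₂ ≈ 30.4 m/s

Central (radial) force ⇒ zero torque about the center ⇒ m v r is constant.
v₂ = v₁ r₁ / r₂ = (6.68)(1.77) / (0.389) = 30.39 m/s.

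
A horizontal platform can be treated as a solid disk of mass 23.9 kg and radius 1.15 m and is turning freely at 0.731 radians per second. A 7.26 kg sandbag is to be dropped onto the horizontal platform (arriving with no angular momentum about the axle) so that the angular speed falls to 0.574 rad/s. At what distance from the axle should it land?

No external torque acts about the axle; L_before = L_after.
I_p = ½(23.9)(1.15)² = 15.80 kg·m².
I_p ω_i = (I_p + m r²) ω_f ⇒ m r² = I_p(ω_i/ω_f − 1) = 15.80(0.731/0.574 − 1) = 4.323 kg·m².
r = √(4.323/7.26) = 0.7716 m.

r ≈ 0.772 m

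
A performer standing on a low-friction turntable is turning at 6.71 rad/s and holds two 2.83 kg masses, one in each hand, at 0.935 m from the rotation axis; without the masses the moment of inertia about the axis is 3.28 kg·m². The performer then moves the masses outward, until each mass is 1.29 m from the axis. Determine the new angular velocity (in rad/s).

Angular momentum about the spin axis is conserved since the torque about it is zero.
I₁ = 3.28 + 2(2.83)(0.935)² = 8.228 kg·m²; I₂ = 3.28 + 2(2.83)(1.29)² = 12.70 kg·m².
ω₂ = I₁ω₁ / I₂ = (8.228)(6.71 rad/s) / (12.70) = 4.348 rad/s.

ω₂ ≈ 4.35 rad/s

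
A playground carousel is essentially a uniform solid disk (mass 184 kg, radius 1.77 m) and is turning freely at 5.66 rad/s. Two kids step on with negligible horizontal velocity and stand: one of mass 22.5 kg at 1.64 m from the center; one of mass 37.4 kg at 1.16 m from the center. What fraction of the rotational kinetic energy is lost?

fraction ≈ 0.278

The added mass arrives with no angular momentum about the center, and any external torque about the center is negligible, so the system's angular momentum is conserved.
I_p = ½(184)(1.77)² = 288.2 kg·m².
Added inertia Σmr² = (22.5)(1.64)² + (37.4)(1.16)² = 110.8 kg·m²; I_f = 288.2 + 110.8 = 399.1 kg·m².
ω_f = I_p ω_i / I_f = (288.2)(5.66) / 399.1 = 4.088 rad/s.
KE_i = ½(288.2)(5.660 rad/s)² = 4617 J; KE_f = ½(399.1)(4.088)² = 3334 J.
Fraction lost = 0.2778.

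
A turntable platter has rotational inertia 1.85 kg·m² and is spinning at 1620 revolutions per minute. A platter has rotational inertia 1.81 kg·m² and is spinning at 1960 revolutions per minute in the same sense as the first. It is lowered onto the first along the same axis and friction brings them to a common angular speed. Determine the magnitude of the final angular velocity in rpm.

The coupling torques are internal; angular momentum about the shared axis is conserved.
Taking A's sense as positive: L = (1.850)(1620) + (1.810)(1960) = 6545 kg·m²·rpm.
Combined I = 1.850 + 1.810 = 3.660 kg·m².
ω_f = L / I = 6545 / 3.660 = 1788 rpm.

|ω_f| ≈ 1790 rpm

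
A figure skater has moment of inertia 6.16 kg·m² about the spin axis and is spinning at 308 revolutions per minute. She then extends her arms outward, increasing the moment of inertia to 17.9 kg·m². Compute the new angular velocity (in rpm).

ω₂ ≈ 106 rpm

No external torque acts about the spin axis, so angular momentum is conserved.
ω₂ = I₁ω₁ / I₂ = (6.160)(308 rpm) / (17.90) = 106.0 rpm.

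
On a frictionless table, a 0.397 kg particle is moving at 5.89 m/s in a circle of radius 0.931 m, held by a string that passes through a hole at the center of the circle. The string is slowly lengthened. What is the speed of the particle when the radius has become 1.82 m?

v₂ ≈ 3.01 m/s

Central (radial) force ⇒ zero torque about the center ⇒ m v r is constant.
v₂ = v₁ r₁ / r₂ = (5.89)(0.931) / (1.82) = 3.013 m/s.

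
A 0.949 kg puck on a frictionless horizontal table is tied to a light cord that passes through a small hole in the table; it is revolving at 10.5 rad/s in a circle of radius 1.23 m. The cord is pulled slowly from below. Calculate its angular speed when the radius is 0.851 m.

No torque about the axis ⇒ m r₁² ω₁ = m r₂² ω₂.
ω₂ = ω₁ (r₁/r₂)² = (10.5)(1.23/0.851)² = 21.94 rad/s.

ω₂ ≈ 21.9 rad/s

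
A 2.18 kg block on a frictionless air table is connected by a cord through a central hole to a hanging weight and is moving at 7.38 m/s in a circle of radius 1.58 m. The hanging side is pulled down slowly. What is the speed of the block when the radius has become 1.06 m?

The only horizontal force on the mass is along the cord (radial), so it exerts no torque about the hole and angular momentum m v r is conserved.
v₂ = v₁ r₁ / r₂ = (7.38)(1.58) / (1.06) = 11.00 m/s.

v₂ ≈ 11.0 m/s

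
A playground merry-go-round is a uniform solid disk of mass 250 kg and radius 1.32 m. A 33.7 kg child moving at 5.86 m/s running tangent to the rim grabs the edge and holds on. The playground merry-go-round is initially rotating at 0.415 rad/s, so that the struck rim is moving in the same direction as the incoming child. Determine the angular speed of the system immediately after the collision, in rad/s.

About the axle the impulsive forces during the collision are internal, so angular momentum about that axis is conserved.
I_p = ½(250)(1.32)² = 217.8 kg·m². Taking the sense of the child's angular momentum as positive, L_{child} = m v R = (33.7)(5.86)(1.32) = 260.7 kg·m²/s.
L_i = +I_p ω_p + m v R = +(217.8)(0.415) + 260.7 = 351.1 kg·m²/s.
After sticking, I_f = I_p + m R² = 217.8 + (33.7)(1.32)² = 276.5 kg·m².
ω_f = L_i / I_f = 351.1 / 276.5 = 1.270 rad/s.

|ω_f| ≈ 1.27 rad/s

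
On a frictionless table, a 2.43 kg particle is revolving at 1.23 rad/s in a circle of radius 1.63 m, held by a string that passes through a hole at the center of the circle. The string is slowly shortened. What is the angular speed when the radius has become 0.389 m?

ω₂ ≈ 21.6 rad/s

No torque about the axis ⇒ m r₁² ω₁ = m r₂² ω₂.
ω₂ = ω₁ (r₁/r₂)² = (1.23)(1.63/0.389)² = 21.60 rad/s.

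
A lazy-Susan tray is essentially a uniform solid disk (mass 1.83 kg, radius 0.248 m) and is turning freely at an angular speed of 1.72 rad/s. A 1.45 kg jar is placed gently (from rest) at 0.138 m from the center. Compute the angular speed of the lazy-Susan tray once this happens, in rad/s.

No external torque acts about the center; L_before = L_after.
I_p = ½(1.83)(0.248)² = 0.05628 kg·m².
Added inertia Σmr² = (1.45)(0.138)² = 0.02761 kg·m²; I_f = 0.05628 + 0.02761 = 0.08389 kg·m².
ω_f = I_p ω_i / I_f = (0.05628)(1.72) / 0.08389 = 1.154 rad/s.

ω_f ≈ 1.15 rad/s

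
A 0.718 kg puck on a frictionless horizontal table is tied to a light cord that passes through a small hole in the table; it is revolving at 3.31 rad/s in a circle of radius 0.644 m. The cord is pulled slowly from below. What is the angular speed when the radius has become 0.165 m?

ω₂ ≈ 50.4 rad/s

The constraining force is radial, so m r² ω about the center is conserved.
ω₂ = ω₁ (r₁/r₂)² = (3.31)(0.644/0.165)² = 50.42 rad/s.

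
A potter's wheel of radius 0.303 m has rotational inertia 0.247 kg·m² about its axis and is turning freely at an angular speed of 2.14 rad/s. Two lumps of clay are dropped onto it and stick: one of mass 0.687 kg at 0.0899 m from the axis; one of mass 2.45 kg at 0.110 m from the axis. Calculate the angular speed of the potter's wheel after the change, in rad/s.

The added mass arrives with no angular momentum about the axis, and any external torque about the axis is negligible, so the system's angular momentum is conserved.
Added inertia Σmr² = (0.687)(0.0899)² + (2.45)(0.110)² = 0.03520 kg·m²; I_f = 0.2470 + 0.03520 = 0.2822 kg·m².
ω_f = I_p ω_i / I_f = (0.2470)(2.14) / 0.2822 = 1.873 rad/s.

ω_f ≈ 1.87 rad/s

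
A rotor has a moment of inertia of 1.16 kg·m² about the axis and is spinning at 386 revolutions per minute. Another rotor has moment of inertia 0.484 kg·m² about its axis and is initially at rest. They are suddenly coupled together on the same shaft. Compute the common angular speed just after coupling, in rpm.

No external torque acts about the common axis, so total angular momentum is conserved.
Taking A's sense as positive: L = (1.160)(386) = 447.8 kg·m²·rpm.
Combined I = 1.160 + 0.4840 = 1.644 kg·m².
ω_f = L / I = 447.8 / 1.644 = 272.4 rpm.

|ω_f| ≈ 272 rpm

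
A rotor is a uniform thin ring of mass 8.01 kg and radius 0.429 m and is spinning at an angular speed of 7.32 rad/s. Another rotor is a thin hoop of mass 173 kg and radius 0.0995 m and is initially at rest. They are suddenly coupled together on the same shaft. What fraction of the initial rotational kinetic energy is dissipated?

No external torque acts about the common axis, so total angular momentum is conserved.
Moments of inertia: I_A = (8.01)(0.429)² = 1.474 kg·m²; I_B = (173)(0.0995)² = 1.713 kg·m².
Taking A's sense as positive: L = (1.474)(7.32) = 10.79 kg·m²·rad/s.
Combined I = 1.474 + 1.713 = 3.187 kg·m².
ω_f = L / I = 10.79 / 3.187 = 3.386 rad/s.
KE_i = ½ΣIω² = 39.49 J; KE_f = ½(3.187)(3.386)² = 18.27 J.
Fraction dissipated = (KE_i − KE_f)/KE_i = 0.5374.

fraction ≈ 0.537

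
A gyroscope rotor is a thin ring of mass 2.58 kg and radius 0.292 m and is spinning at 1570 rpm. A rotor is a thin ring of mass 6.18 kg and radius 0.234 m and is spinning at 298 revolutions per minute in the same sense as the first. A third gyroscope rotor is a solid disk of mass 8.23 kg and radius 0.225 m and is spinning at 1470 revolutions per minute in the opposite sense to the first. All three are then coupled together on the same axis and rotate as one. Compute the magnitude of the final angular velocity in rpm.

|ω_f| ≈ 183 rpm

The coupling torques are internal; angular momentum about the shared axis is conserved.
Moments of inertia: I_A = (2.58)(0.292)² = 0.2200 kg·m²; I_B = (6.18)(0.234)² = 0.3384 kg·m²; I_C = ½(8.23)(0.225)² = 0.2083 kg·m².
Taking A's sense as positive: L = (0.2200)(1570) + (0.3384)(298) − (0.2083)(1470) = 140.0 kg·m²·rpm.
Combined I = 0.2200 + 0.3384 + 0.2083 = 0.7667 kg·m².
ω_f = L / I = 140.0 / 0.7667 = 182.6 rpm.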